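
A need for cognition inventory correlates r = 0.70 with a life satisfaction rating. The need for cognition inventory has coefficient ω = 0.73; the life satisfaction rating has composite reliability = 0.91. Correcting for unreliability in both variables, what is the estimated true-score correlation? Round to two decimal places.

0.86

r_true = r_obs / √(r_xx · r_yy) = 0.70 / √(0.73 × 0.91) = 0.70 / √0.6643 = 0.70 / 0.8150 ≈ 0.86.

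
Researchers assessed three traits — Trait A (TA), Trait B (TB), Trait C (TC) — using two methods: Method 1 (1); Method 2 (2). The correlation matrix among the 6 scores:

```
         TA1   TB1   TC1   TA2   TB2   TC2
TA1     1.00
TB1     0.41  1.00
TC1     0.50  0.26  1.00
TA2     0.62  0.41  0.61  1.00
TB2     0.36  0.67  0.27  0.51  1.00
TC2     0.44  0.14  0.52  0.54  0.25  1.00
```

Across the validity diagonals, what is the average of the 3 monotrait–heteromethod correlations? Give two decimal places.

0.60

Convergent values: 0.62, 0.67, 0.52; mean = 1.81/3 = 0.60.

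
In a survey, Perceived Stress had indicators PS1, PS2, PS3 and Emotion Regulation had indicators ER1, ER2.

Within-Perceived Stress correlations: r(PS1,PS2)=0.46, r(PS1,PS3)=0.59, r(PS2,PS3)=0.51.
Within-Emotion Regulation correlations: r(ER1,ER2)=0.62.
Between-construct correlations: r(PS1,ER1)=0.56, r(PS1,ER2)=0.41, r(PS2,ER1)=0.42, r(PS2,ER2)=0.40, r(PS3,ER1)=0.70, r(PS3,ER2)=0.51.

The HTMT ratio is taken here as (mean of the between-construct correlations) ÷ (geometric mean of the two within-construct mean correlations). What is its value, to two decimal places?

0.88

Between-construct mean = 3.00/6 = 0.5000.
Mean within-PS = 1.56/3 = 0.5200; mean within-ER = 0.62/1 = 0.6200.
Geometric mean = √(0.5200 × 0.6200) = 0.5678.
HTMT = 0.5000 / 0.5678 = 0.88.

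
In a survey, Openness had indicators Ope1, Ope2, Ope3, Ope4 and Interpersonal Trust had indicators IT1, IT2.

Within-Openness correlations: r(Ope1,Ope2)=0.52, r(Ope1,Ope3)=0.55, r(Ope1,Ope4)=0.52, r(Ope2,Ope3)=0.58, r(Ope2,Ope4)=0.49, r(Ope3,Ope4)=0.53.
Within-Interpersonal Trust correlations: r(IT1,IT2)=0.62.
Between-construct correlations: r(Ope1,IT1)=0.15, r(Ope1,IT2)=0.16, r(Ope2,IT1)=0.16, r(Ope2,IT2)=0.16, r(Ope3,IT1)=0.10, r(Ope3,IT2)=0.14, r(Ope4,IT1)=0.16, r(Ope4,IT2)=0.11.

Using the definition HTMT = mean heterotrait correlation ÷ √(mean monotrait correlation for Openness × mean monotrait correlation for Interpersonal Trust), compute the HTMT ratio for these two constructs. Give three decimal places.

0.248

Mean between = 1.14/8 = 0.1425.
Mean within-Ope = 3.19/6 = 0.5317; mean within-IT = 0.62/1 = 0.6200.
Geometric mean = √(0.5317 × 0.6200) = 0.5742.
HTMT = 0.1425 / 0.5742 = 0.248.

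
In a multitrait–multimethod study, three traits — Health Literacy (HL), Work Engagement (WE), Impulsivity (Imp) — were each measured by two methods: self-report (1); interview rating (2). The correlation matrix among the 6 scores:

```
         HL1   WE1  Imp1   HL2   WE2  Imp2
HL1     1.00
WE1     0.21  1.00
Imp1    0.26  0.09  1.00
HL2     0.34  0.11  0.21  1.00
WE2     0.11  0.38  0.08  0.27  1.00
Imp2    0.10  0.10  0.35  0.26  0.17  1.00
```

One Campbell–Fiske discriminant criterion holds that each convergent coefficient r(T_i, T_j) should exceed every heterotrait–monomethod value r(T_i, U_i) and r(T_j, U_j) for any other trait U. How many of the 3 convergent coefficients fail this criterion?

Convergent coefficients and their comparison sets:
HL (methods 1·2): 0.34 vs {0.21, 0.27, 0.26, 0.26} → pass.
WE (methods 1·2): 0.38 vs {0.21, 0.27, 0.09, 0.17} → pass.
Imp (methods 1·2): 0.35 vs {0.26, 0.26, 0.09, 0.17} → pass.
0 of 3 fail.

0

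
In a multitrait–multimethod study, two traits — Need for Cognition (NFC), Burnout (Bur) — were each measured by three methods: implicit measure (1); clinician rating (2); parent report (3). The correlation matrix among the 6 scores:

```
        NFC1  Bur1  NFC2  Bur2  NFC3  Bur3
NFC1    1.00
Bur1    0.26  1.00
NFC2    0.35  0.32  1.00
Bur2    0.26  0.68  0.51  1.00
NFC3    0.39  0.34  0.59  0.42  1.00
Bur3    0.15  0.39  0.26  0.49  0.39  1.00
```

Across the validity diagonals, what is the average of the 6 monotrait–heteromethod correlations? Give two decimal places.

Convergent values: 0.35, 0.39, 0.59, 0.68, 0.39, 0.49; mean = 2.89/6 = 0.48.

0.48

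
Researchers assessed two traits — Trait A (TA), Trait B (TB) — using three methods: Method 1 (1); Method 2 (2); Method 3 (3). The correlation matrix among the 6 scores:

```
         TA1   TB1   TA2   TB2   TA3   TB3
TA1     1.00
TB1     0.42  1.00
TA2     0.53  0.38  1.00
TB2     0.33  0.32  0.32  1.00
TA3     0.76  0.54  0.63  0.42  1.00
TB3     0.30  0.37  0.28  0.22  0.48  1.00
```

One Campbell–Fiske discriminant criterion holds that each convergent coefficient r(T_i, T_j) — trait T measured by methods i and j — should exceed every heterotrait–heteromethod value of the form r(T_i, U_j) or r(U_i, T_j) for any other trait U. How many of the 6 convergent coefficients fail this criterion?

3

Checking each validity diagonal entry against its comparison values:
TA (methods 1·2): 0.53 vs {0.33, 0.38} → pass.
TA (methods 1·3): 0.76 vs {0.30, 0.54} → pass.
TA (methods 2·3): 0.63 vs {0.28, 0.42} → pass.
TB (methods 1·2): 0.32 vs {0.38, 0.33} → fail.
TB (methods 1·3): 0.37 vs {0.54, 0.30} → fail.
TB (methods 2·3): 0.22 vs {0.42, 0.28} → fail.
3 of 6 fail.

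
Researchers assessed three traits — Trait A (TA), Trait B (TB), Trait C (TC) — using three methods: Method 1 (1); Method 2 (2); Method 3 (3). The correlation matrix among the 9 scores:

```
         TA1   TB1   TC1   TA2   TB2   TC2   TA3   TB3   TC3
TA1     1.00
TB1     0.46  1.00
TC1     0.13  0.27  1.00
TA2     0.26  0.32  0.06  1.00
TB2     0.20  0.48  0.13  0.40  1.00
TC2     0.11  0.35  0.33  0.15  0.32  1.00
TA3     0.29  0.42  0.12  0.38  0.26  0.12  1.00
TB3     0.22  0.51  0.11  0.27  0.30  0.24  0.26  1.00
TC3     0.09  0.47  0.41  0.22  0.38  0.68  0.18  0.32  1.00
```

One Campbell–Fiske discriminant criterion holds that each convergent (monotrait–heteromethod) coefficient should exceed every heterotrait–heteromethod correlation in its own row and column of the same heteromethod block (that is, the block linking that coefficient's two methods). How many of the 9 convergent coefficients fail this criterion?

5

Convergent coefficients and their comparison sets:
TA (methods 1·2): 0.26 vs {0.20, 0.32, 0.11, 0.06} → fail.
TA (methods 1·3): 0.29 vs {0.22, 0.42, 0.09, 0.12} → fail.
TA (methods 2·3): 0.38 vs {0.27, 0.26, 0.22, 0.12} → pass.
TB (methods 1·2): 0.48 vs {0.32, 0.20, 0.35, 0.13} → pass.
TB (methods 1·3): 0.51 vs {0.42, 0.22, 0.47, 0.11} → pass.
TB (methods 2·3): 0.30 vs {0.26, 0.27, 0.38, 0.24} → fail.
TC (methods 1·2): 0.33 vs {0.06, 0.11, 0.13, 0.35} → fail.
TC (methods 1·3): 0.41 vs {0.12, 0.09, 0.11, 0.47} → fail.
TC (methods 2·3): 0.68 vs {0.12, 0.22, 0.24, 0.38} → pass.
5 of 9 fail.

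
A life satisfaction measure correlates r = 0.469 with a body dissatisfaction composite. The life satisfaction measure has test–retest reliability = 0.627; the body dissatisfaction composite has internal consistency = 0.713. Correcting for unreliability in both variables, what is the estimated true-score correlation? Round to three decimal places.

r_true = r_obs / √(r_xx · r_yy) = 0.469 / √(0.627 × 0.713) = 0.469 / √0.447051 = 0.469 / 0.6686 ≈ 0.701.

0.701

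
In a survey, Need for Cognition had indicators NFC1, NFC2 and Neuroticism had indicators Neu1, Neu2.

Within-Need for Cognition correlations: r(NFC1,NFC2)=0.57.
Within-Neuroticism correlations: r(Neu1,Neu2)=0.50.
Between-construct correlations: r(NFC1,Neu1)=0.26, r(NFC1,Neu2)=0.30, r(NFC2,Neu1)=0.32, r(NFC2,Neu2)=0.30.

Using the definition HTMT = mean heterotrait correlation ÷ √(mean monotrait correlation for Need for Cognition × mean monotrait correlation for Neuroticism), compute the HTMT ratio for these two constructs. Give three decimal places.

Mean between = 1.18/4 = 0.2950.
Mean within-NFC = 0.57/1 = 0.5700; mean within-Neu = 0.50/1 = 0.5000.
Geometric mean = √(0.5700 × 0.5000) = 0.5339.
HTMT = 0.2950 / 0.5339 = 0.553.

0.553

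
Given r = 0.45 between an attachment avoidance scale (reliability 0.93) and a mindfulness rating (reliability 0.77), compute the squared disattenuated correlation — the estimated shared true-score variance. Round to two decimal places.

0.28

Disattenuated r = 0.45 / √(0.93 × 0.77) = 0.45 / 0.8462 = 0.5318.
Shared true-score variance = 0.5318² = 0.2828 ≈ 0.28.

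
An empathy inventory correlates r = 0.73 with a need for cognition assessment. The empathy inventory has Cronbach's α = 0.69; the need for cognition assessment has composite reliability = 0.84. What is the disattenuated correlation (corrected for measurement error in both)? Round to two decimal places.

r_true = r_obs / √(r_xx · r_yy) = 0.73 / √(0.69 × 0.84) = 0.73 / √0.5796 = 0.73 / 0.7613 ≈ 0.96.

0.96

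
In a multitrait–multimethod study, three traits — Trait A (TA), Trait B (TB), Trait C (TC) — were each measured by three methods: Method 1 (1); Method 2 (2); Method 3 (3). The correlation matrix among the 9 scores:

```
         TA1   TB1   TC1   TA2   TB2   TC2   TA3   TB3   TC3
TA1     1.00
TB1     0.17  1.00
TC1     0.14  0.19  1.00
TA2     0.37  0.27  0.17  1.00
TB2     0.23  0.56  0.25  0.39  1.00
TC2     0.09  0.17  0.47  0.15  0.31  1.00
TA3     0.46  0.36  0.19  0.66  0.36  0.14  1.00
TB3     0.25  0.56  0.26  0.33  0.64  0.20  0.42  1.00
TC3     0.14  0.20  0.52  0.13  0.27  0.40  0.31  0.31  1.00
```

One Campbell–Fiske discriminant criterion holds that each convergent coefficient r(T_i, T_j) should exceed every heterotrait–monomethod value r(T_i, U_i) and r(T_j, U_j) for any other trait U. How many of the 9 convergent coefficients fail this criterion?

1

Convergent coefficients and their comparison sets:
TA (methods 1·2): 0.37 vs {0.17, 0.39, 0.14, 0.15} → fail.
TA (methods 1·3): 0.46 vs {0.17, 0.42, 0.14, 0.31} → pass.
TA (methods 2·3): 0.66 vs {0.39, 0.42, 0.15, 0.31} → pass.
TB (methods 1·2): 0.56 vs {0.17, 0.39, 0.19, 0.31} → pass.
TB (methods 1·3): 0.56 vs {0.17, 0.42, 0.19, 0.31} → pass.
TB (methods 2·3): 0.64 vs {0.39, 0.42, 0.31, 0.31} → pass.
TC (methods 1·2): 0.47 vs {0.14, 0.15, 0.19, 0.31} → pass.
TC (methods 1·3): 0.52 vs {0.14, 0.31, 0.19, 0.31} → pass.
TC (methods 2·3): 0.40 vs {0.15, 0.31, 0.31, 0.31} → pass.
1 of 9 fail.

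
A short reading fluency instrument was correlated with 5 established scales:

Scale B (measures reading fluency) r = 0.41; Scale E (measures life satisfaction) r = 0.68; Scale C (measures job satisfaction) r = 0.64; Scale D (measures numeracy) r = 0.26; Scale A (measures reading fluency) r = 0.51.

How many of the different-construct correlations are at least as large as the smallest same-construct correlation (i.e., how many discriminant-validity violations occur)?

2

Convergent (same construct = reading fluency): Scale B, Scale A.
Smallest convergent = 0.41. Discriminant values: 0.68, 0.64, 0.26; count ≥ 0.41 → 2.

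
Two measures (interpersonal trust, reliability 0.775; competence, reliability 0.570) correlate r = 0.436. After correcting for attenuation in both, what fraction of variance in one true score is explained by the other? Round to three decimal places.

Disattenuated r = 0.436 / √(0.775 × 0.570) = 0.436 / 0.6646 = 0.6560.
Shared true-score variance = 0.6560² = 0.4303 ≈ 0.430.

0.430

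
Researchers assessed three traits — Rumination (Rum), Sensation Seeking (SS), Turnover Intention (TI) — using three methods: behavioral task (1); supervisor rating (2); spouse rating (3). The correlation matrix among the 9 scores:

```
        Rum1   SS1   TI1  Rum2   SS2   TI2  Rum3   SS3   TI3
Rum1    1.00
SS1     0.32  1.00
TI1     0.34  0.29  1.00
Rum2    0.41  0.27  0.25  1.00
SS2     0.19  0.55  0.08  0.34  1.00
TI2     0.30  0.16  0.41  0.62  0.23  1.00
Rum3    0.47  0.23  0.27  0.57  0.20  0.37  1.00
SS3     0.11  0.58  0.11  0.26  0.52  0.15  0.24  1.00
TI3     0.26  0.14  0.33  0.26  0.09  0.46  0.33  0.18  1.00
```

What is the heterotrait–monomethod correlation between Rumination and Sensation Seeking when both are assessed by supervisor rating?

0.34

Different traits, same method: r(Rum2, SS2) = 0.34.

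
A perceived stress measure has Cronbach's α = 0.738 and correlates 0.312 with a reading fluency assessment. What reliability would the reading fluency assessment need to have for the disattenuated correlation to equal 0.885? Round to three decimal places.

0.168

r_true = r_obs / √(r_xx · r_yy) ⇒ 0.885 = 0.312 / √(0.738 · r_yy).
√(0.738 · r_yy) = 0.312 / 0.885 = 0.3525; 0.738 · r_yy = 0.1243; r_yy = 0.1243 / 0.738 ≈ 0.168.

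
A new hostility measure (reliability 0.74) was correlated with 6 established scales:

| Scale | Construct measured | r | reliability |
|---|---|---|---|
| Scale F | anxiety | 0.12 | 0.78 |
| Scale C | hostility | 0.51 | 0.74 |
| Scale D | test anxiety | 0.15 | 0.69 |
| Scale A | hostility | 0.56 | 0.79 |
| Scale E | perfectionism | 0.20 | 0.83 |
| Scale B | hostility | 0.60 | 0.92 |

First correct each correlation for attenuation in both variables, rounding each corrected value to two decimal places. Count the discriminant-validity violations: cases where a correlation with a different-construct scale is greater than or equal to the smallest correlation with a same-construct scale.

0

Disattenuated r (r / √(r_scale · r_new)):
  Scale F (disc): 0.12 / √(0.78·0.74) = 0.16
  Scale C (conv): 0.51 / √(0.74·0.74) = 0.69
  Scale D (disc): 0.15 / √(0.69·0.74) = 0.21
  Scale A (conv): 0.56 / √(0.79·0.74) = 0.73
  Scale E (disc): 0.20 / √(0.83·0.74) = 0.26
  Scale B (conv): 0.60 / √(0.92·0.74) = 0.73
Smallest convergent = 0.69. Discriminant values: 0.16, 0.21, 0.26; count ≥ 0.69 → 0.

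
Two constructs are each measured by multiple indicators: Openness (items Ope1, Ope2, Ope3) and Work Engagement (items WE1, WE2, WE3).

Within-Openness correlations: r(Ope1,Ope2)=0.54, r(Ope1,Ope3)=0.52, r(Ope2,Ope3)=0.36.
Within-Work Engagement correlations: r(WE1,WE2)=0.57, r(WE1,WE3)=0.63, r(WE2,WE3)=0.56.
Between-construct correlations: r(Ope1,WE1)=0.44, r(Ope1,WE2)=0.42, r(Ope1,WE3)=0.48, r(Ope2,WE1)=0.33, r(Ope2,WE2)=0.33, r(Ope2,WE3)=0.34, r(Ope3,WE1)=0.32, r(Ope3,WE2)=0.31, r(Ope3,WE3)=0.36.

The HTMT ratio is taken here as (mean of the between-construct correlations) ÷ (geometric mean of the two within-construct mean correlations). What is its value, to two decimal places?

Mean heterotrait r = 3.33/9 = 0.3700.
Mean within-Ope = 1.42/3 = 0.4733; mean within-WE = 1.76/3 = 0.5867.
Geometric mean = √(0.4733 × 0.5867) = 0.5270.
HTMT = 0.3700 / 0.5270 = 0.70.

0.70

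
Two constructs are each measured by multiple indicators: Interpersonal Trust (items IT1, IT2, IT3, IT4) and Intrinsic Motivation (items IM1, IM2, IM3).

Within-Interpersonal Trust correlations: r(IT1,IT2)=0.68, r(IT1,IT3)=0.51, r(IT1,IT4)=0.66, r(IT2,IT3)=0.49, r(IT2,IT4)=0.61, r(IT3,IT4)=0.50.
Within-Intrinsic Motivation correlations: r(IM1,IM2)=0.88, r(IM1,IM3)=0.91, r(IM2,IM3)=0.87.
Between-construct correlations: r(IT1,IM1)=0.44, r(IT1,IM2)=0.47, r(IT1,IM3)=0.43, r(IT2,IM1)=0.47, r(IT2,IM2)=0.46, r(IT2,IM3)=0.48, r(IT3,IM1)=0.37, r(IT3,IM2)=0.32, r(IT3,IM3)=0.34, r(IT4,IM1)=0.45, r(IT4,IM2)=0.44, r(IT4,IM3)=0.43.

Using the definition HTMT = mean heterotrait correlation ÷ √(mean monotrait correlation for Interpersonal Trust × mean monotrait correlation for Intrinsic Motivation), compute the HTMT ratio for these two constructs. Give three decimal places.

0.595

Mean between = 5.10/12 = 0.4250.
Mean within-IT = 3.45/6 = 0.5750; mean within-IM = 2.66/3 = 0.8867.
Geometric mean = √(0.5750 × 0.8867) = 0.7140.
HTMT = 0.4250 / 0.7140 = 0.595.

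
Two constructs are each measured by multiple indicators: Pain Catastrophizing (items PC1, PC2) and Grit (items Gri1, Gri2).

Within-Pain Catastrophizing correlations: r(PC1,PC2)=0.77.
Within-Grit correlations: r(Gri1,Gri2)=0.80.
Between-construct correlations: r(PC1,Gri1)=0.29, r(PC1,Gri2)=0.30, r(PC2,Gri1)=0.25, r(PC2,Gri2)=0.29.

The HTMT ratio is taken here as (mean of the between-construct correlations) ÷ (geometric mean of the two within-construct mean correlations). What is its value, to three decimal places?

0.360

Mean between = 1.13/4 = 0.2825.
Mean within-PC = 0.77/1 = 0.7700; mean within-Gri = 0.80/1 = 0.8000.
Geometric mean = √(0.7700 × 0.8000) = 0.7849.
HTMT = 0.2825 / 0.7849 = 0.360.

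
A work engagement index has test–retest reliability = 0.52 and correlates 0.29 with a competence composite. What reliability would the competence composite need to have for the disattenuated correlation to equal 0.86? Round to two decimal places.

r_true = r_obs / √(r_xx · r_yy) ⇒ 0.86 = 0.29 / √(0.52 · r_yy).
√(0.52 · r_yy) = 0.29 / 0.86 = 0.3372; 0.52 · r_yy = 0.1137; r_yy = 0.1137 / 0.52 ≈ 0.22.

0.22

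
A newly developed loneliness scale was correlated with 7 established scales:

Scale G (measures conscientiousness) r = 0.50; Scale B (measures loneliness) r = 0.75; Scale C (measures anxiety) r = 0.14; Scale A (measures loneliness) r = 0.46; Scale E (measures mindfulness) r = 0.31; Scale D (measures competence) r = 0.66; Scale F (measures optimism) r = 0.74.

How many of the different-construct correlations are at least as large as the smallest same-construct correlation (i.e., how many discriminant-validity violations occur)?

3

Convergent (same construct = loneliness): Scale B, Scale A.
Smallest convergent = 0.46. Discriminant values: 0.50, 0.14, 0.31, 0.66, 0.74; count ≥ 0.46 → 3.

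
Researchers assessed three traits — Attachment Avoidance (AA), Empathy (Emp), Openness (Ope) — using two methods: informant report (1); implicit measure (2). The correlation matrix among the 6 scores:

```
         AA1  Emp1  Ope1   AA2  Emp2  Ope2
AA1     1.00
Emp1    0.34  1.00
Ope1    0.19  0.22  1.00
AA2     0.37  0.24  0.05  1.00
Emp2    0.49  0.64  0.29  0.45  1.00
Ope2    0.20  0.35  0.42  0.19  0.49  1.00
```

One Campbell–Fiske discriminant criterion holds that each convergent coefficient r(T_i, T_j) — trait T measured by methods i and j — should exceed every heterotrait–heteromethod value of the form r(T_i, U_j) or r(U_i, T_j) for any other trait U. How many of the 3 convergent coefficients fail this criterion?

Convergent coefficients and their comparison sets:
AA (methods 1·2): 0.37 vs {0.49, 0.24, 0.20, 0.05} → fail.
Emp (methods 1·2): 0.64 vs {0.24, 0.49, 0.35, 0.29} → pass.
Ope (methods 1·2): 0.42 vs {0.05, 0.20, 0.29, 0.35} → pass.
1 of 3 fail.

1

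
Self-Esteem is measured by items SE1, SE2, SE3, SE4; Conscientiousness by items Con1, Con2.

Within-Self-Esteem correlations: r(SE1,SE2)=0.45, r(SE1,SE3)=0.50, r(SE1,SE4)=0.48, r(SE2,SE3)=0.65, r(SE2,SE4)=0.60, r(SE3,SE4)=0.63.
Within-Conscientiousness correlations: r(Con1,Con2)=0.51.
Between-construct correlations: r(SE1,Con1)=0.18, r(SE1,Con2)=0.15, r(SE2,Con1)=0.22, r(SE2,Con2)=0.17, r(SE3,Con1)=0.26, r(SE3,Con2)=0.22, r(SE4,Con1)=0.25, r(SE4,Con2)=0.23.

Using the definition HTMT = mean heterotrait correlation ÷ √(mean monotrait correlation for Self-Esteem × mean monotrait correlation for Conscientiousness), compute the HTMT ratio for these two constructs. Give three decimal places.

Mean heterotrait r = 1.68/8 = 0.2100.
Mean within-SE = 3.31/6 = 0.5517; mean within-Con = 0.51/1 = 0.5100.
Geometric mean = √(0.5517 × 0.5100) = 0.5304.
HTMT = 0.2100 / 0.5304 = 0.396.

0.396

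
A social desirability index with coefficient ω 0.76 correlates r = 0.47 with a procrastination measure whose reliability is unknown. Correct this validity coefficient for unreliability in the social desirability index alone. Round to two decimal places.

Single correction: r_c = r_obs / √r_xx = 0.47 / √0.76 = 0.47 / 0.8718 ≈ 0.54.

0.54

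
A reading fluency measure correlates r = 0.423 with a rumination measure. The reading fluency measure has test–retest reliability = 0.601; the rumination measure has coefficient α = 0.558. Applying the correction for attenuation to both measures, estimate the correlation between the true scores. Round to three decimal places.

0.730

r_true = r_obs / √(r_xx · r_yy) = 0.423 / √(0.601 × 0.558) = 0.423 / √0.335358 = 0.423 / 0.5791 ≈ 0.730.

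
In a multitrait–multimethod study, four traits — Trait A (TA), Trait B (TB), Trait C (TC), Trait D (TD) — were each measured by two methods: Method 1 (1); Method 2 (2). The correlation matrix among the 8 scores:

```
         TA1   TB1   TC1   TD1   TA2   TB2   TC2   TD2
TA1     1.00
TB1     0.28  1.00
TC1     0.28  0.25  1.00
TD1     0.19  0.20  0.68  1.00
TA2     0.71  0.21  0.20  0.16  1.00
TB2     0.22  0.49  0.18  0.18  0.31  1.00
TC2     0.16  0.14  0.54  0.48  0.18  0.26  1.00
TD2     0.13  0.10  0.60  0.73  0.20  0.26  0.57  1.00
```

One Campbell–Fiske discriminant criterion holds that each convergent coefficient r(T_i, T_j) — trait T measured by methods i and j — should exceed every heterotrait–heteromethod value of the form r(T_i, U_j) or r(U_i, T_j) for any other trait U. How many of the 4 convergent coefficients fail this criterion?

1

Checking each validity diagonal entry against its comparison values:
TA (methods 1·2): 0.71 vs {0.22, 0.21, 0.16, 0.20, 0.13, 0.16} → pass.
TB (methods 1·2): 0.49 vs {0.21, 0.22, 0.14, 0.18, 0.10, 0.18} → pass.
TC (methods 1·2): 0.54 vs {0.20, 0.16, 0.18, 0.14, 0.60, 0.48} → fail.
TD (methods 1·2): 0.73 vs {0.16, 0.13, 0.18, 0.10, 0.48, 0.60} → pass.
1 of 4 fail.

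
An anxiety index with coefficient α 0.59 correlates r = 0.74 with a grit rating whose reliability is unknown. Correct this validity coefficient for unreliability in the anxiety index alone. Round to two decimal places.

0.96

Single correction: r_c = r_obs / √r_xx = 0.74 / √0.59 = 0.74 / 0.7681 ≈ 0.96.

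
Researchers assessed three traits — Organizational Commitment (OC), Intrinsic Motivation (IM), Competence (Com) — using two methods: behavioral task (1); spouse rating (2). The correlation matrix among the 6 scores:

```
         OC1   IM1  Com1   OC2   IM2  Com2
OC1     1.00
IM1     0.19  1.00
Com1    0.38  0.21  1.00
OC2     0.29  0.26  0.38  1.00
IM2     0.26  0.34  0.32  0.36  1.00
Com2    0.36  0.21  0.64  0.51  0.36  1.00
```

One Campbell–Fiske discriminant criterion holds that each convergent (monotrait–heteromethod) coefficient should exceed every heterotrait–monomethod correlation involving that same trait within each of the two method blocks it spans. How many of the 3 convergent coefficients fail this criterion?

Each convergent coefficient versus the relevant comparison correlations:
OC (methods 1·2): 0.29 vs {0.19, 0.36, 0.38, 0.51} → fail.
IM (methods 1·2): 0.34 vs {0.19, 0.36, 0.21, 0.36} → fail.
Com (methods 1·2): 0.64 vs {0.38, 0.51, 0.21, 0.36} → pass.
2 of 3 fail.

2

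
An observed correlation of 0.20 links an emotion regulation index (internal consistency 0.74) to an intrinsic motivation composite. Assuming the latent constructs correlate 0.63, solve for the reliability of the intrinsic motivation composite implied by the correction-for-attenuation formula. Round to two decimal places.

0.14

r_true = r_obs / √(r_xx · r_yy) ⇒ 0.63 = 0.20 / √(0.74 · r_yy).
√(0.74 · r_yy) = 0.20 / 0.63 = 0.3175; 0.74 · r_yy = 0.1008; r_yy = 0.1008 / 0.74 ≈ 0.14.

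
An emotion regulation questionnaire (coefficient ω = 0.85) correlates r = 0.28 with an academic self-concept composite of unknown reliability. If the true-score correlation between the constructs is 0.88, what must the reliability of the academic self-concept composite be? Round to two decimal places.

0.12

r_true = r_obs / √(r_xx · r_yy) ⇒ 0.88 = 0.28 / √(0.85 · r_yy).
√(0.85 · r_yy) = 0.28 / 0.88 = 0.3182; 0.85 · r_yy = 0.1013; r_yy = 0.1013 / 0.85 ≈ 0.12.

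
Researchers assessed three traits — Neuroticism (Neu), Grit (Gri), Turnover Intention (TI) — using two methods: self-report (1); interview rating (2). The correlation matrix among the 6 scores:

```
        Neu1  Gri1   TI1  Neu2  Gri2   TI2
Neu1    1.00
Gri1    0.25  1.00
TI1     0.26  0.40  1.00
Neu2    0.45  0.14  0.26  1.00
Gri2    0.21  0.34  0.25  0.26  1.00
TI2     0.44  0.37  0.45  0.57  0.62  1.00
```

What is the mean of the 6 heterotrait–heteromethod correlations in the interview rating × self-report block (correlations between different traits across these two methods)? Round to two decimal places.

0.28

HTHM values (method 2 × method 1): 0.14, 0.26, 0.21, 0.25, 0.44, 0.37; mean = 1.67/6 = 0.28.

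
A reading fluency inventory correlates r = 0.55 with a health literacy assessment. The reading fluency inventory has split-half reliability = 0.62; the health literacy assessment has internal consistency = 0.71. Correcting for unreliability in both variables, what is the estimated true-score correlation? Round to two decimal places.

0.83

r_true = r_obs / √(r_xx · r_yy) = 0.55 / √(0.62 × 0.71) = 0.55 / √0.4402 = 0.55 / 0.6635 ≈ 0.83.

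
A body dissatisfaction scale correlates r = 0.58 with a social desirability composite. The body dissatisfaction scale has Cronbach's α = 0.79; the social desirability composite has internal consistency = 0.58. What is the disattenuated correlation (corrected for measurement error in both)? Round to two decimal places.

0.86

r_true = r_obs / √(r_xx · r_yy) = 0.58 / √(0.79 × 0.58) = 0.58 / √0.4582 = 0.58 / 0.6769 ≈ 0.86.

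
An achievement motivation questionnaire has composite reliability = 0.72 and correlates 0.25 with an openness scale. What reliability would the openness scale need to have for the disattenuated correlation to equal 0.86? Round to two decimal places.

r_true = r_obs / √(r_xx · r_yy) ⇒ 0.86 = 0.25 / √(0.72 · r_yy).
√(0.72 · r_yy) = 0.25 / 0.86 = 0.2907; 0.72 · r_yy = 0.0845; r_yy = 0.0845 / 0.72 ≈ 0.12.

0.12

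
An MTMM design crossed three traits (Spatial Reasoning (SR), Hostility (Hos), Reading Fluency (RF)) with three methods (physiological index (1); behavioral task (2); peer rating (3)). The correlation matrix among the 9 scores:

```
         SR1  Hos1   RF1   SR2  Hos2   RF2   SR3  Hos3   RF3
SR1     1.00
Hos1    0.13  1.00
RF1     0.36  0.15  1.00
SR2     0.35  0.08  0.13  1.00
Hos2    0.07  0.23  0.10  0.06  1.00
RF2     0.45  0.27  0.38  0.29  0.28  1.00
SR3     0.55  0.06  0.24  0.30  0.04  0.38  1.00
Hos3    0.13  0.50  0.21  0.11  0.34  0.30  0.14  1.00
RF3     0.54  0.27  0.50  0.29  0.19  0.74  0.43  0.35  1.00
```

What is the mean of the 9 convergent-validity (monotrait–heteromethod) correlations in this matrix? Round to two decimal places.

Convergent values: 0.35, 0.55, 0.30, 0.23, 0.50, 0.34, 0.38, 0.50, 0.74; mean = 3.89/9 = 0.43.

0.43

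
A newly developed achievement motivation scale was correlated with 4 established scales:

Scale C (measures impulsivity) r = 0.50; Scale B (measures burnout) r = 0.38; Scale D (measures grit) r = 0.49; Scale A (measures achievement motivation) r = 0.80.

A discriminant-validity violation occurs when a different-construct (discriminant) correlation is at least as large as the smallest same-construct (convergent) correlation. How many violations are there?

Convergent (same construct = achievement motivation): Scale A.
Smallest convergent = 0.80. Discriminant values: 0.50, 0.38, 0.49; count ≥ 0.80 → 0.

0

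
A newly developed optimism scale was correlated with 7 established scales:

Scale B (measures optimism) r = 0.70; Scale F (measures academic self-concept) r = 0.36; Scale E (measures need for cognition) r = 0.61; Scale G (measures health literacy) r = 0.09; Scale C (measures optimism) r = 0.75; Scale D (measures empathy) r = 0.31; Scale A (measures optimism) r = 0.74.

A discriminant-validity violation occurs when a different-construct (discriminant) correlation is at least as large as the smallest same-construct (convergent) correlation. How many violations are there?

0

Convergent (same construct = optimism): Scale B, Scale C, Scale A.
Smallest convergent = 0.70. Discriminant values: 0.36, 0.61, 0.09, 0.31; count ≥ 0.70 → 0.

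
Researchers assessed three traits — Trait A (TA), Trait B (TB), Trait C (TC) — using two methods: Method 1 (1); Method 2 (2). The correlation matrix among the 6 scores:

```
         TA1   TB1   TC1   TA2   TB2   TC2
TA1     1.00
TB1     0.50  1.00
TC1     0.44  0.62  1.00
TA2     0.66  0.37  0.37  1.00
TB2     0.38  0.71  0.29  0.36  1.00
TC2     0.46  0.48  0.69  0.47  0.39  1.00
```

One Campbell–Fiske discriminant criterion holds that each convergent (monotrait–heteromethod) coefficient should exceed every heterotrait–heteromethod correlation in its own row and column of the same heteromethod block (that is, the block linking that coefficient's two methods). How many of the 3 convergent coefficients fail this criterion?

0

Convergent coefficients and their comparison sets:
TA (methods 1·2): 0.66 vs {0.38, 0.37, 0.46, 0.37} → pass.
TB (methods 1·2): 0.71 vs {0.37, 0.38, 0.48, 0.29} → pass.
TC (methods 1·2): 0.69 vs {0.37, 0.46, 0.29, 0.48} → pass.
0 of 3 fail.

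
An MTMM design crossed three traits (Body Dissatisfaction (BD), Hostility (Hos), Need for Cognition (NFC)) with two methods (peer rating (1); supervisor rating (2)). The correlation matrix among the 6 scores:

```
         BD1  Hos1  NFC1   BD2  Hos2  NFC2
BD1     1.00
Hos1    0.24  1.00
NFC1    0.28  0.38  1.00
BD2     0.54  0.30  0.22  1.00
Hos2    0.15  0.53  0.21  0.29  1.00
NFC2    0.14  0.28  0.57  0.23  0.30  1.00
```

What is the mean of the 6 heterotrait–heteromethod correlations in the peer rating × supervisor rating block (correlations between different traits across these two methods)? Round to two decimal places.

0.22

HTHM values (method 1 × method 2): 0.15, 0.14, 0.30, 0.28, 0.22, 0.21; mean = 1.30/6 = 0.22.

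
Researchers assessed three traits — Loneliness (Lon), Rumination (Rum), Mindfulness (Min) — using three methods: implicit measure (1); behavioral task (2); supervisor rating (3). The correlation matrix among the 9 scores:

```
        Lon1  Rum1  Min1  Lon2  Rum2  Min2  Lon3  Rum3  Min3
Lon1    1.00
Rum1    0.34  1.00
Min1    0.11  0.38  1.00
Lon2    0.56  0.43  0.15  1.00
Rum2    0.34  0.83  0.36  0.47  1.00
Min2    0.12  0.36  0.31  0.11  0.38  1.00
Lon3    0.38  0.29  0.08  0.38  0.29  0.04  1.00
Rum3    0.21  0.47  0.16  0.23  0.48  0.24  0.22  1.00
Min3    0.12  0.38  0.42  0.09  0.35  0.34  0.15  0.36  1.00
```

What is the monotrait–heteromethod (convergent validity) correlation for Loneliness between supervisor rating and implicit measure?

Same trait (Lon), different methods: r(Lon3, Lon1) = 0.38.

0.38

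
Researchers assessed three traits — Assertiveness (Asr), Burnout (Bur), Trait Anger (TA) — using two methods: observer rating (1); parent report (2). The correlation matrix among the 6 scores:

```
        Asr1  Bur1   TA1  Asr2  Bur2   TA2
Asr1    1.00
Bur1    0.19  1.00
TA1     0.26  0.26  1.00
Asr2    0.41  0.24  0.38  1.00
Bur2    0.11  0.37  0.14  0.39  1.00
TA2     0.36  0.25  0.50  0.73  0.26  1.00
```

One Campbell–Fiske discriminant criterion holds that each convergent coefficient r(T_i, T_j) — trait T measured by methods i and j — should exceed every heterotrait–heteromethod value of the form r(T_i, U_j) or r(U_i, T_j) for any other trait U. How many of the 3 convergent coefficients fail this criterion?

Checking each validity diagonal entry against its comparison values:
Asr (methods 1·2): 0.41 vs {0.11, 0.24, 0.36, 0.38} → pass.
Bur (methods 1·2): 0.37 vs {0.24, 0.11, 0.25, 0.14} → pass.
TA (methods 1·2): 0.50 vs {0.38, 0.36, 0.14, 0.25} → pass.
0 of 3 fail.

0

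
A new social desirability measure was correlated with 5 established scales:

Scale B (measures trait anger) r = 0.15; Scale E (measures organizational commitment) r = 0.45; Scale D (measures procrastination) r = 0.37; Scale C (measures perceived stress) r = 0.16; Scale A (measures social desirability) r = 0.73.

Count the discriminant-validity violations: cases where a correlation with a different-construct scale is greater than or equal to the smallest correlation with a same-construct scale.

Convergent (same construct = social desirability): Scale A.
Smallest convergent = 0.73. Discriminant values: 0.15, 0.45, 0.37, 0.16; count ≥ 0.73 → 0.

0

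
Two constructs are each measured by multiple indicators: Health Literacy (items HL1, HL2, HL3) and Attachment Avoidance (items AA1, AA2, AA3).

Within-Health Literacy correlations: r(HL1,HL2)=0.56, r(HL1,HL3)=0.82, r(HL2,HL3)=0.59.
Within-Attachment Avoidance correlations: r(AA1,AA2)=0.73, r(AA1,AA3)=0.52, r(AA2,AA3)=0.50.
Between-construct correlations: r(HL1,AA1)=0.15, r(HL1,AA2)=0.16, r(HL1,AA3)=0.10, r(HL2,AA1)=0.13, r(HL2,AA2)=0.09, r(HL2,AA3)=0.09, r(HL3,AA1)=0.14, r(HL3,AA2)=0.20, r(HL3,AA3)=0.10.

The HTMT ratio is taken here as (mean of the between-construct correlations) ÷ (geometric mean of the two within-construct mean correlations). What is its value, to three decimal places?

Mean heterotrait r = 1.16/9 = 0.1289.
Mean within-HL = 1.97/3 = 0.6567; mean within-AA = 1.75/3 = 0.5833.
Geometric mean = √(0.6567 × 0.5833) = 0.6189.
HTMT = 0.1289 / 0.6189 = 0.208.

0.208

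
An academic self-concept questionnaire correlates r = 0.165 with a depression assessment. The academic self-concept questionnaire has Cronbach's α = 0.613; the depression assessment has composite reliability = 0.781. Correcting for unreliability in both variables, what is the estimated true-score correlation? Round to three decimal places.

0.238

r_true = r_obs / √(r_xx · r_yy) = 0.165 / √(0.613 × 0.781) = 0.165 / √0.478753 = 0.165 / 0.6919 ≈ 0.238.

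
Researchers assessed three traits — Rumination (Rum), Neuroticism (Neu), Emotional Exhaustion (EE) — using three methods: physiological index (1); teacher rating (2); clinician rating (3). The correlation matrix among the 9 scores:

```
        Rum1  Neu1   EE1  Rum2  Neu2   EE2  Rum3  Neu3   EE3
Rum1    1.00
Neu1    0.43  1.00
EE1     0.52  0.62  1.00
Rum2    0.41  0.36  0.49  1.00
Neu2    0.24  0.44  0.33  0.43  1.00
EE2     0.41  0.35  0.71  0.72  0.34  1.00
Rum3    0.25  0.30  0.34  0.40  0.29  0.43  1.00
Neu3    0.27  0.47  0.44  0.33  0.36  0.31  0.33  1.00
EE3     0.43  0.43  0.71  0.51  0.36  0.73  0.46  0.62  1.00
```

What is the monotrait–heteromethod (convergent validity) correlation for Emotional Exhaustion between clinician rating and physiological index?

Same trait (EE), different methods: r(EE3, EE1) = 0.71.

0.71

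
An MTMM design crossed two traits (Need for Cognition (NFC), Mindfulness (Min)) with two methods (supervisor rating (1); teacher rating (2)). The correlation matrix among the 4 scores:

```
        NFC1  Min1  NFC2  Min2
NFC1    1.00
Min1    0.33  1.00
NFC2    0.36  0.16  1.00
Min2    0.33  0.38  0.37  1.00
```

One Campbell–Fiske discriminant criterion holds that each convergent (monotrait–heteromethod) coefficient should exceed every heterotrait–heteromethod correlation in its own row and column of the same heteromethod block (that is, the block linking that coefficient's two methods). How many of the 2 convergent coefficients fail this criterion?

0

Checking each validity diagonal entry against its comparison values:
NFC (methods 1·2): 0.36 vs {0.33, 0.16} → pass.
Min (methods 1·2): 0.38 vs {0.16, 0.33} → pass.
0 of 2 fail.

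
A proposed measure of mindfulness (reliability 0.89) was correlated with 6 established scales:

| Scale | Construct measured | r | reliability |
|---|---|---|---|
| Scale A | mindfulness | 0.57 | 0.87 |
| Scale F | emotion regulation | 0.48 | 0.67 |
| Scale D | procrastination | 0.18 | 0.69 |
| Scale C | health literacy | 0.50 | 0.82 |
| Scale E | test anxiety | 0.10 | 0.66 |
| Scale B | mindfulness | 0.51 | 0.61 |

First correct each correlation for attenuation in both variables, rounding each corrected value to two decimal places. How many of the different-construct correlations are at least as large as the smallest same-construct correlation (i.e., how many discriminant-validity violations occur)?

Disattenuated r (r / √(r_scale · r_new)):
  Scale A (conv): 0.57 / √(0.87·0.89) = 0.65
  Scale F (disc): 0.48 / √(0.67·0.89) = 0.62
  Scale D (disc): 0.18 / √(0.69·0.89) = 0.23
  Scale C (disc): 0.50 / √(0.82·0.89) = 0.59
  Scale E (disc): 0.10 / √(0.66·0.89) = 0.13
  Scale B (conv): 0.51 / √(0.61·0.89) = 0.69
Smallest convergent = 0.65. Discriminant values: 0.62, 0.23, 0.59, 0.13; count ≥ 0.65 → 0.

0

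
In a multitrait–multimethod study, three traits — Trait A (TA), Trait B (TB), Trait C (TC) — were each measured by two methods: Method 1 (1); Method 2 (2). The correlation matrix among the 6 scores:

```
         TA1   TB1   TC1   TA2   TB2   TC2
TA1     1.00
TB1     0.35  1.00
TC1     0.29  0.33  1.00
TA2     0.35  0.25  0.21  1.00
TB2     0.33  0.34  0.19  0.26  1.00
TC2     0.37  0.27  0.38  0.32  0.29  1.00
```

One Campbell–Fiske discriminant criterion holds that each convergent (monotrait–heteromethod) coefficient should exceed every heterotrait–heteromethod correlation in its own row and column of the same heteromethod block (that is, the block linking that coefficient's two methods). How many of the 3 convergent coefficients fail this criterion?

1

Checking each validity diagonal entry against its comparison values:
TA (methods 1·2): 0.35 vs {0.33, 0.25, 0.37, 0.21} → fail.
TB (methods 1·2): 0.34 vs {0.25, 0.33, 0.27, 0.19} → pass.
TC (methods 1·2): 0.38 vs {0.21, 0.37, 0.19, 0.27} → pass.
1 of 3 fail.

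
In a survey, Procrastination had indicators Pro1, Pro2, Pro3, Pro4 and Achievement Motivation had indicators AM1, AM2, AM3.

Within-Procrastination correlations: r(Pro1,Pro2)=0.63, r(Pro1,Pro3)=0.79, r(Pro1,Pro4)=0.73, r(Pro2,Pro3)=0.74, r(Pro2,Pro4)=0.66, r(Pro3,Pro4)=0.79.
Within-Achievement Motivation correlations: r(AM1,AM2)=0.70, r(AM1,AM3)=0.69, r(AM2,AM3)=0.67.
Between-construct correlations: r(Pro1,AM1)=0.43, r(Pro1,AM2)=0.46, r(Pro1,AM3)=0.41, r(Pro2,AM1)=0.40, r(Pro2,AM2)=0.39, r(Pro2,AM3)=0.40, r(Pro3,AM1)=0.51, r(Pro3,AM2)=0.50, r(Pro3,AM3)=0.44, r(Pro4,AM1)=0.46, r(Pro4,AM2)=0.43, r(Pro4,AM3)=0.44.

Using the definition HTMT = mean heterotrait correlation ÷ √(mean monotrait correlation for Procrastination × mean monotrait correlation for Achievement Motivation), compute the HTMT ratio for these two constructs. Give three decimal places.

0.623

Mean between = 5.27/12 = 0.4392.
Mean within-Pro = 4.34/6 = 0.7233; mean within-AM = 2.06/3 = 0.6867.
Geometric mean = √(0.7233 × 0.6867) = 0.7048.
HTMT = 0.4392 / 0.7048 = 0.623.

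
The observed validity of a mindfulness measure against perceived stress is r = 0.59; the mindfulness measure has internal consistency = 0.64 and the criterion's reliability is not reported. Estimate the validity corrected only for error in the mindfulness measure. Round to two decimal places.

Single correction: r_c = r_obs / √r_xx = 0.59 / √0.64 = 0.59 / 0.8000 ≈ 0.74.

0.74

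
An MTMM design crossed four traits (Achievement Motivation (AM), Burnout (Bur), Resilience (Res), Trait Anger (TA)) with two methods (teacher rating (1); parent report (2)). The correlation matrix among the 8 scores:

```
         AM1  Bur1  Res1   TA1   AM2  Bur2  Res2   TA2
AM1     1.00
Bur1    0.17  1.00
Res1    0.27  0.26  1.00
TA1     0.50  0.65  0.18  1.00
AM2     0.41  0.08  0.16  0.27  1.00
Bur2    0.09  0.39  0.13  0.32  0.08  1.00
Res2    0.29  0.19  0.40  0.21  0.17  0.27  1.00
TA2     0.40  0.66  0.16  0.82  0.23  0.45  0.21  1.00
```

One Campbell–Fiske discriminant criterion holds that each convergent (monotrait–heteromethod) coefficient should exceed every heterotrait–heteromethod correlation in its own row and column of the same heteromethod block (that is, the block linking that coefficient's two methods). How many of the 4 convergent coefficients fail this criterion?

Checking each validity diagonal entry against its comparison values:
AM (methods 1·2): 0.41 vs {0.09, 0.08, 0.29, 0.16, 0.40, 0.27} → pass.
Bur (methods 1·2): 0.39 vs {0.08, 0.09, 0.19, 0.13, 0.66, 0.32} → fail.
Res (methods 1·2): 0.40 vs {0.16, 0.29, 0.13, 0.19, 0.16, 0.21} → pass.
TA (methods 1·2): 0.82 vs {0.27, 0.40, 0.32, 0.66, 0.21, 0.16} → pass.
1 of 4 fail.

1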